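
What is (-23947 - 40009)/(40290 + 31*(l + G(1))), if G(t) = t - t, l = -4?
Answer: -31978/20083 ≈ -1.5923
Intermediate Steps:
G(t) = 0
(-23947 - 40009)/(40290 + 31*(l + G(1))) = (-23947 - 40009)/(40290 + 31*(-4 + 0)) = -63956/(40290 + 31*(-4)) = -63956/(40290 - 124) = -63956/40166 = -63956*1/40166 = -31978/20083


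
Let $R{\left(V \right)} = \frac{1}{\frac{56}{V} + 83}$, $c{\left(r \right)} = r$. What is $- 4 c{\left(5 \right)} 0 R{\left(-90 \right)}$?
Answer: $0$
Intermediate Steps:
$R{\left(V \right)} = \frac{1}{83 + \frac{56}{V}}$
$- 4 c{\left(5 \right)} 0 R{\left(-90 \right)} = \left(-4\right) 5 \cdot 0 \left(- \frac{90}{56 + 83 \left(-90\right)}\right) = \left(-20\right) 0 \left(- \frac{90}{56 - 7470}\right) = 0 \left(- \frac{90}{-7414}\right) = 0 \left(\left(-90\right) \left(- \frac{1}{7414}\right)\right) = 0 \cdot \frac{45}{3707} = 0$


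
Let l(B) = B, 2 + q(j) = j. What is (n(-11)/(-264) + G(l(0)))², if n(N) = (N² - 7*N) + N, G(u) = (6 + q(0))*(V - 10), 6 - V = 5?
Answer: 776161/576 ≈ 1347.5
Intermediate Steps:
V = 1 (V = 6 - 1*5 = 6 - 5 = 1)
q(j) = -2 + j
G(u) = -36 (G(u) = (6 + (-2 + 0))*(1 - 10) = (6 - 2)*(-9) = 4*(-9) = -36)
n(N) = N² - 6*N
(n(-11)/(-264) + G(l(0)))² = (-11*(-6 - 11)/(-264) - 36)² = (-11*(-17)*(-1/264) - 36)² = (187*(-1/264) - 36)² = (-17/24 - 36)² = (-881/24)² = 776161/576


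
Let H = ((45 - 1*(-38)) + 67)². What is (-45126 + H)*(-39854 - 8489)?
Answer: 1093808718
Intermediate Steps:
H = 22500 (H = ((45 + 38) + 67)² = (83 + 67)² = 150² = 22500)
(-45126 + H)*(-39854 - 8489) = (-45126 + 22500)*(-39854 - 8489) = -22626*(-48343) = 1093808718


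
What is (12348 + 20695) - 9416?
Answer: 23627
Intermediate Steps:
(12348 + 20695) - 9416 = 33043 - 9416 = 23627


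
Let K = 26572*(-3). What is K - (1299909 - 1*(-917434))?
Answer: -2297059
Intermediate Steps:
K = -79716
K - (1299909 - 1*(-917434)) = -79716 - (1299909 - 1*(-917434)) = -79716 - (1299909 + 917434) = -79716 - 1*2217343 = -79716 - 2217343 = -2297059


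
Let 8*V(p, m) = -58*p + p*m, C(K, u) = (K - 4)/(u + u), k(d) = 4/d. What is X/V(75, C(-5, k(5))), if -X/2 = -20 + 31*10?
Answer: 7424/7635 ≈ 0.97236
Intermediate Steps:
C(K, u) = (-4 + K)/(2*u) (C(K, u) = (-4 + K)/((2*u)) = (-4 + K)*(1/(2*u)) = (-4 + K)/(2*u))
V(p, m) = -29*p/4 + m*p/8 (V(p, m) = (-58*p + p*m)/8 = (-58*p + m*p)/8 = -29*p/4 + m*p/8)
X = -580 (X = -2*(-20 + 31*10) = -2*(-20 + 310) = -2*290 = -580)
X/V(75, C(-5, k(5))) = -580*8/(75*(-58 + (-4 - 5)/(2*((4/5))))) = -580*8/(75*(-58 + (½)*(-9)/(4*(⅕)))) = -580*8/(75*(-58 + (½)*(-9)/(⅘))) = -580*8/(75*(-58 + (½)*(5/4)*(-9))) = -580*8/(75*(-58 - 45/8)) = -580/((⅛)*75*(-509/8)) = -580/(-38175/64) = -580*(-64/38175) = 7424/7635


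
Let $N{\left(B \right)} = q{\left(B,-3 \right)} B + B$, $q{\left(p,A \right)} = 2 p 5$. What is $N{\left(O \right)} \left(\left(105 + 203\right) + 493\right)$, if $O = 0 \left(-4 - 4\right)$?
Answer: $0$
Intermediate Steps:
$q{\left(p,A \right)} = 10 p$
$O = 0$ ($O = 0 \left(-8\right) = 0$)
$N{\left(B \right)} = B + 10 B^{2}$ ($N{\left(B \right)} = 10 B B + B = 10 B^{2} + B = B + 10 B^{2}$)
$N{\left(O \right)} \left(\left(105 + 203\right) + 493\right) = 0 \left(1 + 10 \cdot 0\right) \left(\left(105 + 203\right) + 493\right) = 0 \left(1 + 0\right) \left(308 + 493\right) = 0 \cdot 1 \cdot 801 = 0 \cdot 801 = 0$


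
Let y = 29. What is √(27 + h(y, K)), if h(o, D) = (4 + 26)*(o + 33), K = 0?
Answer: √1887 ≈ 43.440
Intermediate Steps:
h(o, D) = 990 + 30*o (h(o, D) = 30*(33 + o) = 990 + 30*o)
√(27 + h(y, K)) = √(27 + (990 + 30*29)) = √(27 + (990 + 870)) = √(27 + 1860) = √1887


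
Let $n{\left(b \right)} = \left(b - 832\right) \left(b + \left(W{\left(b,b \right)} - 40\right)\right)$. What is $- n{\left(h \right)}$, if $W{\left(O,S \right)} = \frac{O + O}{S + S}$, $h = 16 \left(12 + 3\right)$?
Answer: $118992$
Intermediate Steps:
$h = 240$ ($h = 16 \cdot 15 = 240$)
$W{\left(O,S \right)} = \frac{O}{S}$ ($W{\left(O,S \right)} = \frac{2 O}{2 S} = 2 O \frac{1}{2 S} = \frac{O}{S}$)
$n{\left(b \right)} = \left(-832 + b\right) \left(-39 + b\right)$ ($n{\left(b \right)} = \left(b - 832\right) \left(b - \left(40 - \frac{b}{b}\right)\right) = \left(-832 + b\right) \left(b + \left(1 - 40\right)\right) = \left(-832 + b\right) \left(b - 39\right) = \left(-832 + b\right) \left(-39 + b\right)$)
$- n{\left(h \right)} = - (32448 + 240^{2} - 209040) = - (32448 + 57600 - 209040) = \left(-1\right) \left(-118992\right) = 118992$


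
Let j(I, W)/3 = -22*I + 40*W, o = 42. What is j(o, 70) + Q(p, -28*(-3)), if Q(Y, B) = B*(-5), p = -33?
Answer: 5208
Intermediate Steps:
Q(Y, B) = -5*B
j(I, W) = -66*I + 120*W (j(I, W) = 3*(-22*I + 40*W) = -66*I + 120*W)
j(o, 70) + Q(p, -28*(-3)) = (-66*42 + 120*70) - (-140)*(-3) = (-2772 + 8400) - 5*84 = 5628 - 420 = 5208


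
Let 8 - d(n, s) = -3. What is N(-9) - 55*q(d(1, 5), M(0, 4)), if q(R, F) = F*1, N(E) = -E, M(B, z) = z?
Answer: -211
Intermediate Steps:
d(n, s) = 11 (d(n, s) = 8 - 1*(-3) = 8 + 3 = 11)
q(R, F) = F
N(-9) - 55*q(d(1, 5), M(0, 4)) = -1*(-9) - 55*4 = 9 - 220 = -211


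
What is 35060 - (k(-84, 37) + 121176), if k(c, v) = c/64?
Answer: -1377835/16 ≈ -86115.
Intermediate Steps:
k(c, v) = c/64 (k(c, v) = c*(1/64) = c/64)
35060 - (k(-84, 37) + 121176) = 35060 - ((1/64)*(-84) + 121176) = 35060 - (-21/16 + 121176) = 35060 - 1*1938795/16 = 35060 - 1938795/16 = -1377835/16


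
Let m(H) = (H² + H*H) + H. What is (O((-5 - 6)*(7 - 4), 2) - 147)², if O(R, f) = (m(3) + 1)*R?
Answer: 762129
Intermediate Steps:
m(H) = H + 2*H² (m(H) = (H² + H²) + H = 2*H² + H = H + 2*H²)
O(R, f) = 22*R (O(R, f) = (3*(1 + 2*3) + 1)*R = (3*(1 + 6) + 1)*R = (3*7 + 1)*R = (21 + 1)*R = 22*R)
(O((-5 - 6)*(7 - 4), 2) - 147)² = (22*((-5 - 6)*(7 - 4)) - 147)² = (22*(-11*3) - 147)² = (22*(-33) - 147)² = (-726 - 147)² = (-873)² = 762129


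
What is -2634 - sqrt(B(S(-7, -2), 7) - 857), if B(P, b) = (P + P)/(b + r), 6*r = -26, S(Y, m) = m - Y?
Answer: -2634 - I*sqrt(3413)/2 ≈ -2634.0 - 29.21*I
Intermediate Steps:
r = -13/3 (r = (1/6)*(-26) = -13/3 ≈ -4.3333)
B(P, b) = 2*P/(-13/3 + b) (B(P, b) = (P + P)/(b - 13/3) = (2*P)/(-13/3 + b) = 2*P/(-13/3 + b))
-2634 - sqrt(B(S(-7, -2), 7) - 857) = -2634 - sqrt(6*(-2 - 1*(-7))/(-13 + 3*7) - 857) = -2634 - sqrt(6*(-2 + 7)/(-13 + 21) - 857) = -2634 - sqrt(6*5/8 - 857) = -2634 - sqrt(6*5*(1/8) - 857) = -2634 - sqrt(15/4 - 857) = -2634 - sqrt(-3413/4) = -2634 - I*sqrt(3413)/2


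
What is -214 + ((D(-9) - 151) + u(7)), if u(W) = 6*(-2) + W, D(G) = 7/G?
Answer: -3337/9 ≈ -370.78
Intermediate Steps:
u(W) = -12 + W
-214 + ((D(-9) - 151) + u(7)) = -214 + ((7/(-9) - 151) + (-12 + 7)) = -214 + ((7*(-⅑) - 151) - 5) = -214 + ((-7/9 - 151) - 5) = -214 + (-1366/9 - 5) = -214 - 1411/9 = -3337/9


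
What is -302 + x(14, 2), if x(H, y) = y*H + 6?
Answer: -268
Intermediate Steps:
x(H, y) = 6 + H*y (x(H, y) = H*y + 6 = 6 + H*y)
-302 + x(14, 2) = -302 + (6 + 14*2) = -302 + (6 + 28) = -302 + 34 = -268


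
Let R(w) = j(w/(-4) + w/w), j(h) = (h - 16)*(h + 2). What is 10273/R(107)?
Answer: 164368/15865 ≈ 10.360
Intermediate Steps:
j(h) = (-16 + h)*(2 + h)
R(w) = -46 + (1 - w/4)² + 7*w/2 (R(w) = -32 + (w/(-4) + w/w)² - 14*(w/(-4) + w/w) = -32 + (w*(-¼) + 1)² - 14*(w*(-¼) + 1) = -32 + (-w/4 + 1)² - 14*(-w/4 + 1) = -32 + (1 - w/4)² - 14*(1 - w/4) = -32 + (1 - w/4)² + (-14 + 7*w/2) = -46 + (1 - w/4)² + 7*w/2)
10273/R(107) = 10273/(-45 + 3*107 + (1/16)*107²) = 10273/(-45 + 321 + (1/16)*11449) = 10273/(-45 + 321 + 11449/16) = 10273/(15865/16) = 10273*(16/15865) = 164368/15865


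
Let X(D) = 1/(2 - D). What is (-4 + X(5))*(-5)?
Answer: 65/3 ≈ 21.667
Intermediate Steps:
(-4 + X(5))*(-5) = (-4 - 1/(-2 + 5))*(-5) = (-4 - 1/3)*(-5) = -13/3*(-5) = 65/3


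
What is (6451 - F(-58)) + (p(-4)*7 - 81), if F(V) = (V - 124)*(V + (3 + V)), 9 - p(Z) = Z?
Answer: -14105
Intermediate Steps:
p(Z) = 9 - Z
F(V) = (-124 + V)*(3 + 2*V)
(6451 - F(-58)) + (p(-4)*7 - 81) = (6451 - (-372 - 245*(-58) + 2*(-58)²)) + ((9 - 1*(-4))*7 - 81) = (6451 - (-372 + 14210 + 2*3364)) + ((9 + 4)*7 - 81) = (6451 - (-372 + 14210 + 6728)) + (13*7 - 81) = (6451 - 1*20566) + (91 - 81) = (6451 - 20566) + 10 = -14115 + 10 = -14105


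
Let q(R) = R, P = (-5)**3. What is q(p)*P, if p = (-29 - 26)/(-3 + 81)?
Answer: 6875/78 ≈ 88.141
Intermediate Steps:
p = -55/78 ≈ -0.70513
P = -125
q(p)*P = -55/78*(-125) = 6875/78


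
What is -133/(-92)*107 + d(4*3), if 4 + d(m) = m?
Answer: 14967/92 ≈ 162.68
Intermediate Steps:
d(m) = -4 + m
-133/(-92)*107 + d(4*3) = -133/(-92)*107 + (-4 + 4*3) = -133*(-1/92)*107 + (-4 + 12) = (133/92)*107 + 8 = 14231/92 + 8 = 14967/92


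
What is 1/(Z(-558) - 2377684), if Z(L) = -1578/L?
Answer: -93/221124349 ≈ -4.2058e-7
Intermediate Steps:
1/(Z(-558) - 2377684) = 1/(-1578/(-558) - 2377684) = 1/(-1578*(-1/558) - 2377684) = 1/(263/93 - 2377684) = 1/(-221124349/93) = -93/221124349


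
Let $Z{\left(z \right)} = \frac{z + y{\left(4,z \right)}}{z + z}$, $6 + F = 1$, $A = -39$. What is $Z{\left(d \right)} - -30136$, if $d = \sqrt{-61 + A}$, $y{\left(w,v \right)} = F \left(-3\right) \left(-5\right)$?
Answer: $\frac{60273}{2} + \frac{15 i}{4} \approx 30137.0 + 3.75 i$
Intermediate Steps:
$F = -5$ ($F = -6 + 1 = -5$)
$y{\left(w,v \right)} = -75$ ($y{\left(w,v \right)} = \left(-5\right) \left(-3\right) \left(-5\right) = 15 \left(-5\right) = -75$)
$d = 10 i$ ($d = \sqrt{-61 - 39} = \sqrt{-100} = 10 i \approx 10.0 i$)
$Z{\left(z \right)} = \frac{-75 + z}{2 z}$ ($Z{\left(z \right)} = \frac{z - 75}{z + z} = \frac{-75 + z}{2 z}$)
$Z{\left(d \right)} - -30136 = \frac{-75 + 10 i}{2 \cdot 10 i} - -30136 = \frac{- \frac{i}{10} \left(-75 + 10 i\right)}{2} + 30136 = - \frac{i \left(-75 + 10 i\right)}{20} + 30136 = 30136 - \frac{i \left(-75 + 10 i\right)}{20}$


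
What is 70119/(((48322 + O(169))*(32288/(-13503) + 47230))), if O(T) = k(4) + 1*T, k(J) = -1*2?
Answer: 45086517/1472482554218 ≈ 3.0619e-5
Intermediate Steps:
k(J) = -2
O(T) = -2 + T (O(T) = -2 + 1*T = -2 + T)
70119/(((48322 + O(169))*(32288/(-13503) + 47230))) = 70119/(((48322 + (-2 + 169))*(32288/(-13503) + 47230))) = 70119/(((48322 + 167)*(32288*(-1/13503) + 47230))) = 70119/((48489*(-32288/13503 + 47230))) = 70119/((48489*(637714402/13503))) = 70119/(1472482554218/643) = 70119*(643/1472482554218) = 45086517/1472482554218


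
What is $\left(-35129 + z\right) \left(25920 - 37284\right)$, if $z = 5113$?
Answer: $341101824$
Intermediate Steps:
$\left(-35129 + z\right) \left(25920 - 37284\right) = \left(-35129 + 5113\right) \left(25920 - 37284\right) = \left(-30016\right) \left(-11364\right) = 341101824$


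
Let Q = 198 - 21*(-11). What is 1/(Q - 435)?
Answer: -⅙ ≈ -0.16667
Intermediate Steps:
Q = 429 (Q = 198 - 1*(-231) = 198 + 231 = 429)
1/(Q - 435) = 1/(429 - 435) = 1/(-6) = -⅙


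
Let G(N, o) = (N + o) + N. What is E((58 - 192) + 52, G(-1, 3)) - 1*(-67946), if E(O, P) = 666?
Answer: 68612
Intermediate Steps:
G(N, o) = o + 2*N
E((58 - 192) + 52, G(-1, 3)) - 1*(-67946) = 666 - 1*(-67946) = 666 + 67946 = 68612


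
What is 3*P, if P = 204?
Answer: 612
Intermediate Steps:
3*P = 3*204 = 612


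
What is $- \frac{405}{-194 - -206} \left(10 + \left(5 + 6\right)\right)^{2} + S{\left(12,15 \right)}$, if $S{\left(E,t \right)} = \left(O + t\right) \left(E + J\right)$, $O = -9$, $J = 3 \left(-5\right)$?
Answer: $- \frac{59607}{4} \approx -14902.0$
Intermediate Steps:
$J = -15$
$S{\left(E,t \right)} = \left(-15 + E\right) \left(-9 + t\right)$ ($S{\left(E,t \right)} = \left(-9 + t\right) \left(E - 15\right) = \left(-9 + t\right) \left(-15 + E\right) = \left(-15 + E\right) \left(-9 + t\right)$)
$- \frac{405}{-194 - -206} \left(10 + \left(5 + 6\right)\right)^{2} + S{\left(12,15 \right)} = - \frac{405}{-194 - -206} \left(10 + \left(5 + 6\right)\right)^{2} + \left(135 - 225 - 108 + 12 \cdot 15\right) = - \frac{405}{-194 + 206} \left(10 + 11\right)^{2} + \left(135 - 225 - 108 + 180\right) = - \frac{405}{12} \cdot 21^{2} - 18 = \left(-405\right) \frac{1}{12} \cdot 441 - 18 = \left(- \frac{135}{4}\right) 441 - 18 = - \frac{59535}{4} - 18 = - \frac{59607}{4}$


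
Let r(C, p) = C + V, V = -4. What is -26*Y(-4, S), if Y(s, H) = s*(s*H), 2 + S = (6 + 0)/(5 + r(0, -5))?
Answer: -1664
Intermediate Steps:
r(C, p) = -4 + C (r(C, p) = C - 4 = -4 + C)
S = 4 (S = -2 + (6 + 0)/(5 + (-4 + 0)) = -2 + 6/(5 - 4) = -2 + 6/1 = -2 + 6*1 = -2 + 6 = 4)
Y(s, H) = H*s² (Y(s, H) = s*(H*s) = H*s²)
-26*Y(-4, S) = -104*(-4)² = -104*16 = -26*64 = -1664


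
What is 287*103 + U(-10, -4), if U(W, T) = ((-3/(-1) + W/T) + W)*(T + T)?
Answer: 29597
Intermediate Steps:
U(W, T) = 2*T*(3 + W + W/T) (U(W, T) = ((-3*(-1) + W/T) + W)*(2*T) = ((3 + W/T) + W)*(2*T) = (3 + W + W/T)*(2*T) = 2*T*(3 + W + W/T))
287*103 + U(-10, -4) = 287*103 + (2*(-10) + 6*(-4) + 2*(-4)*(-10)) = 29561 + (-20 - 24 + 80) = 29561 + 36 = 29597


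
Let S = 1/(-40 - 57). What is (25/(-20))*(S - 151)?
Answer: 18310/97 ≈ 188.76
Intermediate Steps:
S = -1/97 (S = 1/(-97) = -1/97 ≈ -0.010309)
(25/(-20))*(S - 151) = (25/(-20))*(-1/97 - 151) = (25*(-1/20))*(-14648/97) = -5/4*(-14648/97) = 18310/97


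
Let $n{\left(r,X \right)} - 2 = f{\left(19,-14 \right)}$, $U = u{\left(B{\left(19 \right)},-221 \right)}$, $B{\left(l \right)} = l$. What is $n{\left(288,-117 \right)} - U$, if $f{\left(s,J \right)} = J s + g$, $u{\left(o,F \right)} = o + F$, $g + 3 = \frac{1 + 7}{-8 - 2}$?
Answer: $- \frac{329}{5} \approx -65.8$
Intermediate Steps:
$g = - \frac{19}{5}$ ($g = -3 + \frac{1 + 7}{-8 - 2} = -3 + \frac{8}{-10} = -3 + 8 \left(- \frac{1}{10}\right) = -3 - \frac{4}{5} = - \frac{19}{5} \approx -3.8$)
$u{\left(o,F \right)} = F + o$
$U = -202$ ($U = -221 + 19 = -202$)
$f{\left(s,J \right)} = - \frac{19}{5} + J s$ ($f{\left(s,J \right)} = J s - \frac{19}{5} = - \frac{19}{5} + J s$)
$n{\left(r,X \right)} = - \frac{1339}{5}$ ($n{\left(r,X \right)} = 2 - \frac{1349}{5} = - \frac{1339}{5}$)
$n{\left(288,-117 \right)} - U = - \frac{1339}{5} - -202 = - \frac{1339}{5} + 202 = - \frac{329}{5}$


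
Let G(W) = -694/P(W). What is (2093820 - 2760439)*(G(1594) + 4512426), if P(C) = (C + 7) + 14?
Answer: -4858030823292224/1615 ≈ -3.0081e+12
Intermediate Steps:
P(C) = 21 + C (P(C) = (7 + C) + 14 = 21 + C)
G(W) = -694/(21 + W)
(2093820 - 2760439)*(G(1594) + 4512426) = (2093820 - 2760439)*(-694/(21 + 1594) + 4512426) = -666619*(-694/1615 + 4512426) = -666619*7287567296/1615 = -4858030823292224/1615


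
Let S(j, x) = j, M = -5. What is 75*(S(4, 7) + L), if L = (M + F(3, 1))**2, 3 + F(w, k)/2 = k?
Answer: 6375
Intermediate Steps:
F(w, k) = -6 + 2*k
L = 81 (L = (-5 + (-6 + 2*1))**2 = (-5 + (-6 + 2))**2 = (-5 - 4)**2 = (-9)**2 = 81)
75*(S(4, 7) + L) = 75*(4 + 81) = 75*85 = 6375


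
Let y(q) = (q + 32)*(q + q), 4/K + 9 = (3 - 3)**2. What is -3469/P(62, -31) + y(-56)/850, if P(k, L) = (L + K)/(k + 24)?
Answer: 1141507902/120275 ≈ 9490.8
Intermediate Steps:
K = -4/9 (K = 4/(-9 + (3 - 3)**2) = 4/(-9 + 0**2) = 4/(-9 + 0) = 4/(-9) = 4*(-1/9) = -4/9 ≈ -0.44444)
y(q) = 2*q*(32 + q) (y(q) = (32 + q)*(2*q) = 2*q*(32 + q))
P(k, L) = (-4/9 + L)/(24 + k) (P(k, L) = (L - 4/9)/(k + 24) = (-4/9 + L)/(24 + k))
-3469/P(62, -31) + y(-56)/850 = -3469*(24 + 62)/(-4/9 - 31) + (2*(-56)*(32 - 56))/850 = -3469/(-283/9/86) + (2*(-56)*(-24))*(1/850) = -3469/((1/86)*(-283/9)) + 2688*(1/850) = -3469/(-283/774) + 1344/425 = -3469*(-774/283) + 1344/425 = 2685006/283 + 1344/425 = 1141507902/120275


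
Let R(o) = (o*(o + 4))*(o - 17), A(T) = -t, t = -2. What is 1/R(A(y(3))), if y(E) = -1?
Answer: -1/180 ≈ -0.0055556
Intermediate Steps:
A(T) = 2 (A(T) = -1*(-2) = 2)
R(o) = o*(-17 + o)*(4 + o) (R(o) = (o*(4 + o))*(-17 + o) = o*(-17 + o)*(4 + o))
1/R(A(y(3))) = 1/(2*(-68 + 2² - 13*2)) = 1/(2*(-68 + 4 - 26)) = 1/(2*(-90)) = 1/(-180) = -1/180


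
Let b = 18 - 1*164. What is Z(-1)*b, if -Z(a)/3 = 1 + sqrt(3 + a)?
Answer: 438 + 438*sqrt(2) ≈ 1057.4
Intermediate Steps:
b = -146 (b = 18 - 164 = -146)
Z(a) = -3 - 3*sqrt(3 + a) (Z(a) = -3*(1 + sqrt(3 + a)) = -3 - 3*sqrt(3 + a))
Z(-1)*b = (-3 - 3*sqrt(3 - 1))*(-146) = (-3 - 3*sqrt(2))*(-146) = 438 + 438*sqrt(2)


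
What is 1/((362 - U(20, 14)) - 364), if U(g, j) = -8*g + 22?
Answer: 1/136 ≈ 0.0073529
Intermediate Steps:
U(g, j) = 22 - 8*g
1/((362 - U(20, 14)) - 364) = 1/((362 - (22 - 8*20)) - 364) = 1/((362 - (22 - 160)) - 364) = 1/((362 - 1*(-138)) - 364) = 1/((362 + 138) - 364) = 1/(500 - 364) = 1/136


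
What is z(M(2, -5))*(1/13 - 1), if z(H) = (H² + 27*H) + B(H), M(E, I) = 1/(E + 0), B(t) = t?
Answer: -171/13 ≈ -13.154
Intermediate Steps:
M(E, I) = 1/E
z(H) = H² + 28*H (z(H) = (H² + 27*H) + H = H² + 28*H)
z(M(2, -5))*(1/13 - 1) = ((28 + 1/2)/2)*(1/13 - 1) = ((28 + ½)/2)*(1/13 - 1) = ((½)*(57/2))*(-12/13) = (57/4)*(-12/13) = -171/13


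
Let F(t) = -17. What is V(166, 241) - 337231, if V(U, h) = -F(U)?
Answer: -337214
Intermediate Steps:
V(U, h) = 17 (V(U, h) = -1*(-17) = 17)
V(166, 241) - 337231 = 17 - 337231 = -337214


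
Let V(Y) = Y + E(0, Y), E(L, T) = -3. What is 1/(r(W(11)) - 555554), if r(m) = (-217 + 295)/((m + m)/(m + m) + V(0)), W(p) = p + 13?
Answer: -1/555593 ≈ -1.7999e-6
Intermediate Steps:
W(p) = 13 + p
V(Y) = -3 + Y (V(Y) = Y - 3 = -3 + Y)
r(m) = -39 (r(m) = (-217 + 295)/((m + m)/(m + m) + (-3 + 0)) = 78/((2*m)/((2*m)) - 3) = 78/((2*m)*(1/(2*m)) - 3) = 78/(1 - 3) = 78/(-2) = 78*(-½) = -39)
1/(r(W(11)) - 555554) = 1/(-39 - 555554) = 1/(-555593) = -1/555593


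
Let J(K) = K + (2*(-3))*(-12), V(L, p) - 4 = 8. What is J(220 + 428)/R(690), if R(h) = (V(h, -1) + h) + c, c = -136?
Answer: 360/283 ≈ 1.2721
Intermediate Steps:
V(L, p) = 12 (V(L, p) = 4 + 8 = 12)
R(h) = -124 + h (R(h) = (12 + h) - 136 = -124 + h)
J(K) = 72 + K (J(K) = K - 6*(-12) = K + 72 = 72 + K)
J(220 + 428)/R(690) = (72 + (220 + 428))/(-124 + 690) = (72 + 648)/566 = 720*(1/566) = 360/283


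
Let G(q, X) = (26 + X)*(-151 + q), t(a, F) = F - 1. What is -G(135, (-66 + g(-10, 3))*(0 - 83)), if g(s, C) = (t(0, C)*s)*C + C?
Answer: 163760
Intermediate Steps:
t(a, F) = -1 + F
g(s, C) = C + C*s*(-1 + C) (g(s, C) = ((-1 + C)*s)*C + C = (s*(-1 + C))*C + C = C*s*(-1 + C) + C = C + C*s*(-1 + C))
G(q, X) = (-151 + q)*(26 + X)
-G(135, (-66 + g(-10, 3))*(0 - 83)) = -(-3926 - 151*(-66 + 3*(1 - 10*(-1 + 3)))*(0 - 83) + 26*135 + ((-66 + 3*(1 - 10*(-1 + 3)))*(0 - 83))*135) = -(-3926 - 151*(-66 + 3*(1 - 10*2))*(-83) + 3510 + ((-66 + 3*(1 - 10*2))*(-83))*135) = -(-3926 - 151*(-66 + 3*(1 - 20))*(-83) + 3510 + ((-66 + 3*(1 - 20))*(-83))*135) = -(-3926 - 151*(-66 + 3*(-19))*(-83) + 3510 + ((-66 + 3*(-19))*(-83))*135) = -(-3926 - 151*(-66 - 57)*(-83) + 3510 + ((-66 - 57)*(-83))*135) = -(-3926 - (-18573)*(-83) + 3510 - 123*(-83)*135) = -(-3926 - 151*10209 + 3510 + 10209*135) = -(-3926 - 1541559 + 3510 + 1378215) = -1*(-163760) = 163760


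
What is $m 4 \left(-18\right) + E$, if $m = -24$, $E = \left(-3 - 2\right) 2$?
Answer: $1718$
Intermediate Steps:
$E = -10$ ($E = \left(-5\right) 2 = -10$)
$m 4 \left(-18\right) + E = - 24 \cdot 4 \left(-18\right) - 10 = \left(-24\right) \left(-72\right) - 10 = 1728 - 10 = 1718$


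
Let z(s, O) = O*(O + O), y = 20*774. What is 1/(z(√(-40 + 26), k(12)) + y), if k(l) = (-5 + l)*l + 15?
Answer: 1/35082 ≈ 2.8505e-5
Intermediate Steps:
k(l) = 15 + l*(-5 + l) (k(l) = l*(-5 + l) + 15 = 15 + l*(-5 + l))
y = 15480
z(s, O) = 2*O² (z(s, O) = O*(2*O) = 2*O²)
1/(z(√(-40 + 26), k(12)) + y) = 1/(2*(15 + 12² - 5*12)² + 15480) = 1/(2*(15 + 144 - 60)² + 15480) = 1/(2*99² + 15480) = 1/(2*9801 + 15480) = 1/(19602 + 15480) = 1/35082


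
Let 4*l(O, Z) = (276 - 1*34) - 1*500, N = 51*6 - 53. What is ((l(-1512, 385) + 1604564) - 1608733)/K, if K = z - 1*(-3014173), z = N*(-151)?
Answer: -8467/5951940 ≈ -0.0014226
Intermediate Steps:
N = 253 (N = 306 - 53 = 253)
z = -38203 (z = 253*(-151) = -38203)
l(O, Z) = -129/2 (l(O, Z) = ((276 - 1*34) - 1*500)/4 = ((276 - 34) - 500)/4 = (242 - 500)/4 = (¼)*(-258) = -129/2)
K = 2975970 (K = -38203 - 1*(-3014173) = -38203 + 3014173 = 2975970)
((l(-1512, 385) + 1604564) - 1608733)/K = ((-129/2 + 1604564) - 1608733)/2975970 = (3208999/2 - 1608733)*(1/2975970) = -8467/2*1/2975970 = -8467/5951940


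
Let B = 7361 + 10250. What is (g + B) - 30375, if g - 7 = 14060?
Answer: 1303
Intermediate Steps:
g = 14067 (g = 7 + 14060 = 14067)
B = 17611
(g + B) - 30375 = (14067 + 17611) - 30375 = 31678 - 30375 = 1303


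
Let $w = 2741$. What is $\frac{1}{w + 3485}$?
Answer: $\frac{1}{6226} \approx 0.00016062$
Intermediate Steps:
$\frac{1}{w + 3485} = \frac{1}{2741 + 3485} = \frac{1}{6226}$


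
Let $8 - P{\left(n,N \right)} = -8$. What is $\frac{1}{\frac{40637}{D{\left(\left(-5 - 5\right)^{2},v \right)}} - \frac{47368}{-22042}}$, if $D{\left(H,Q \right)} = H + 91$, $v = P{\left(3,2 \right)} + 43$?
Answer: $\frac{2105011}{452384021} \approx 0.0046531$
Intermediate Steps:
$P{\left(n,N \right)} = 16$ ($P{\left(n,N \right)} = 8 - -8 = 8 + 8 = 16$)
$v = 59$ ($v = 16 + 43 = 59$)
$D{\left(H,Q \right)} = 91 + H$
$\frac{1}{\frac{40637}{D{\left(\left(-5 - 5\right)^{2},v \right)}} - \frac{47368}{-22042}} = \frac{1}{\frac{40637}{91 + \left(-5 - 5\right)^{2}} - \frac{47368}{-22042}} = \frac{1}{\frac{40637}{91 + \left(-10\right)^{2}} - - \frac{23684}{11021}} = \frac{1}{\frac{40637}{91 + 100} + \frac{23684}{11021}} = \frac{1}{\frac{40637}{191} + \frac{23684}{11021}} = \frac{1}{\frac{452384021}{2105011}} = \frac{2105011}{452384021}$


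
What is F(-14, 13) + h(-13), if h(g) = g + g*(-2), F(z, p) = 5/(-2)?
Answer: 21/2 ≈ 10.500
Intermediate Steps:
F(z, p) = -5/2 (F(z, p) = 5*(-½) = -5/2)
h(g) = -g (h(g) = g - 2*g = -g)
F(-14, 13) + h(-13) = -5/2 - 1*(-13) = -5/2 + 13 = 21/2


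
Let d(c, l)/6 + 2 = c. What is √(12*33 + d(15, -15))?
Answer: √474 ≈ 21.772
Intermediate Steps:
d(c, l) = -12 + 6*c
√(12*33 + d(15, -15)) = √(12*33 + (-12 + 6*15)) = √(396 + (-12 + 90)) = √(396 + 78) = √474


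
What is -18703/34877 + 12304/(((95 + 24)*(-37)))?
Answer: -511475917/153563431 ≈ -3.3307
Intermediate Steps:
-18703/34877 + 12304/(((95 + 24)*(-37))) = -18703*1/34877 + 12304/((119*(-37))) = -18703/34877 + 12304/(-4403) = -18703/34877 + 12304*(-1/4403) = -18703/34877 - 12304/4403 = -511475917/153563431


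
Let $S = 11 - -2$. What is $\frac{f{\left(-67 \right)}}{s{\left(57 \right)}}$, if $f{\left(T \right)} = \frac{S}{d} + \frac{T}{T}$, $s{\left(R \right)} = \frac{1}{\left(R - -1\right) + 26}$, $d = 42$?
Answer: $110$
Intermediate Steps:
$S = 13$ ($S = 11 + 2 = 13$)
$s{\left(R \right)} = \frac{1}{27 + R}$ ($s{\left(R \right)} = \frac{1}{\left(R + 1\right) + 26} = \frac{1}{\left(1 + R\right) + 26} = \frac{1}{27 + R}$)
$f{\left(T \right)} = \frac{55}{42}$ ($f{\left(T \right)} = \frac{13}{42} + \frac{T}{T} = 13 \cdot \frac{1}{42} + 1 = \frac{13}{42} + 1 = \frac{55}{42}$)
$\frac{f{\left(-67 \right)}}{s{\left(57 \right)}} = \frac{55}{42 \frac{1}{27 + 57}} = \frac{55}{42 \cdot \frac{1}{84}} = \frac{55 \frac{1}{\frac{1}{84}}}{42} = \frac{55}{42} \cdot 84 = 110$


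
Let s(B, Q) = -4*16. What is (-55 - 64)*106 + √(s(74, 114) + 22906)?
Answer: -12614 + 9*√282 ≈ -12463.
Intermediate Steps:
s(B, Q) = -64
(-55 - 64)*106 + √(s(74, 114) + 22906) = (-55 - 64)*106 + √(-64 + 22906) = -119*106 + √22842 = -12614 + 9*√282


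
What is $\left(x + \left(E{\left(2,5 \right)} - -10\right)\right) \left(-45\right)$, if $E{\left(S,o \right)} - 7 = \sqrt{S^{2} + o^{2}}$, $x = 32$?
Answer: $-2205 - 45 \sqrt{29} \approx -2447.3$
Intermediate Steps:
$E{\left(S,o \right)} = 7 + \sqrt{S^{2} + o^{2}}$
$\left(x + \left(E{\left(2,5 \right)} - -10\right)\right) \left(-45\right) = \left(32 + \left(\left(7 + \sqrt{2^{2} + 5^{2}}\right) - -10\right)\right) \left(-45\right) = \left(32 + \left(\left(7 + \sqrt{4 + 25}\right) + 10\right)\right) \left(-45\right) = \left(32 + \left(\left(7 + \sqrt{29}\right) + 10\right)\right) \left(-45\right) = \left(32 + \left(17 + \sqrt{29}\right)\right) \left(-45\right) = \left(49 + \sqrt{29}\right) \left(-45\right) = -2205 - 45 \sqrt{29}$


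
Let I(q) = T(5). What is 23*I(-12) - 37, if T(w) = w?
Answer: 78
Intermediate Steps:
I(q) = 5
23*I(-12) - 37 = 23*5 - 37 = 115 - 37 = 78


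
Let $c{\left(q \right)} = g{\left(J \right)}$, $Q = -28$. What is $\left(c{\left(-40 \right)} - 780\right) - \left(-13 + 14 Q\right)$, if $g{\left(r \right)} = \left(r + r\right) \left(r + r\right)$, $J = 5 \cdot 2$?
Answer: $25$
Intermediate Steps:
$J = 10$
$g{\left(r \right)} = 4 r^{2}$ ($g{\left(r \right)} = 2 r 2 r = 4 r^{2}$)
$c{\left(q \right)} = 400$ ($c{\left(q \right)} = 4 \cdot 10^{2} = 4 \cdot 100 = 400$)
$\left(c{\left(-40 \right)} - 780\right) - \left(-13 + 14 Q\right) = \left(400 - 780\right) + \left(\left(-14\right) \left(-28\right) + 13\right) = -380 + \left(392 + 13\right) = -380 + 405 = 25$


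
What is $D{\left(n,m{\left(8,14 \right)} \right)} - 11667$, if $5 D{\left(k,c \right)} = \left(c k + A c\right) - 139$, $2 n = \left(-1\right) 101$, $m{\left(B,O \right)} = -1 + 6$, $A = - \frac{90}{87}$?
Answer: $- \frac{3406437}{290} \approx -11746.0$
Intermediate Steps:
$A = - \frac{30}{29}$ ($A = \left(-90\right) \frac{1}{87} = - \frac{30}{29} \approx -1.0345$)
$m{\left(B,O \right)} = 5$
$n = - \frac{101}{2}$ ($n = \frac{\left(-1\right) 101}{2} = \frac{1}{2} \left(-101\right) = - \frac{101}{2} \approx -50.5$)
$D{\left(k,c \right)} = - \frac{139}{5} - \frac{6 c}{29} + \frac{c k}{5}$ ($D{\left(k,c \right)} = \frac{\left(c k - \frac{30 c}{29}\right) - 139}{5} = \frac{\left(- \frac{30 c}{29} + c k\right) - 139}{5} = \frac{-139 - \frac{30 c}{29} + c k}{5} = - \frac{139}{5} - \frac{6 c}{29} + \frac{c k}{5}$)
$D{\left(n,m{\left(8,14 \right)} \right)} - 11667 = \left(- \frac{139}{5} - \frac{30}{29} + \frac{1}{5} \cdot 5 \left(- \frac{101}{2}\right)\right) - 11667 = \left(- \frac{139}{5} - \frac{30}{29} - \frac{101}{2}\right) - 11667 = - \frac{23007}{290} - 11667 = - \frac{3406437}{290}$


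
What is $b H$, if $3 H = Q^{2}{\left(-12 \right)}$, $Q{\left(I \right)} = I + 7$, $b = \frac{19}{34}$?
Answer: $\frac{475}{102} \approx 4.6569$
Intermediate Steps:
$b = \frac{19}{34}$ ($b = 19 \cdot \frac{1}{34} = \frac{19}{34} \approx 0.55882$)
$Q{\left(I \right)} = 7 + I$
$H = \frac{25}{3}$ ($H = \frac{\left(7 - 12\right)^{2}}{3} = \frac{\left(-5\right)^{2}}{3} = \frac{1}{3} \cdot 25 = \frac{25}{3} \approx 8.3333$)
$b H = \frac{19}{34} \cdot \frac{25}{3} = \frac{475}{102}$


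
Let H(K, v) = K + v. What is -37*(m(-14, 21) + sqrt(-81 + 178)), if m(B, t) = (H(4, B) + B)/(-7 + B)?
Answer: -296/7 - 37*sqrt(97) ≈ -406.69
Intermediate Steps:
m(B, t) = (4 + 2*B)/(-7 + B) (m(B, t) = ((4 + B) + B)/(-7 + B) = (4 + 2*B)/(-7 + B))
-37*(m(-14, 21) + sqrt(-81 + 178)) = -37*(2*(2 - 14)/(-7 - 14) + sqrt(-81 + 178)) = -37*(2*(-12)/(-21) + sqrt(97)) = -37*(2*(-1/21)*(-12) + sqrt(97)) = -37*(8/7 + sqrt(97)) = -296/7 - 37*sqrt(97)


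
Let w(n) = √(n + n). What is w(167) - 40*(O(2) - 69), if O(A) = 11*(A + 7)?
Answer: -1200 + √334 ≈ -1181.7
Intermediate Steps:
O(A) = 77 + 11*A (O(A) = 11*(7 + A) = 77 + 11*A)
w(n) = √2*√n (w(n) = √(2*n) = √2*√n)
w(167) - 40*(O(2) - 69) = √2*√167 - 40*((77 + 11*2) - 69) = √334 - 40*((77 + 22) - 69) = √334 - 40*(99 - 69) = √334 - 40*30 = √334 - 1200 = -1200 + √334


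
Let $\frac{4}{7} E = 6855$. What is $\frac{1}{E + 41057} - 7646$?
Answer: $- \frac{1622580594}{212213} \approx -7646.0$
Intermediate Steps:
$E = \frac{47985}{4}$ ($E = \frac{7}{4} \cdot 6855 = \frac{47985}{4} \approx 11996.0$)
$\frac{1}{E + 41057} - 7646 = \frac{1}{\frac{47985}{4} + 41057} - 7646 = \frac{1}{\frac{212213}{4}} - 7646 = \frac{4}{212213} - 7646 = - \frac{1622580594}{212213}$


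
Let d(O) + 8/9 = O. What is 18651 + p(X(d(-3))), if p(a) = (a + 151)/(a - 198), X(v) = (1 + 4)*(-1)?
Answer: 3786007/203 ≈ 18650.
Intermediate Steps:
d(O) = -8/9 + O
X(v) = -5 (X(v) = 5*(-1) = -5)
p(a) = (151 + a)/(-198 + a)
18651 + p(X(d(-3))) = 18651 + (151 - 5)/(-198 - 5) = 18651 + 146/(-203) = 18651 - 1/203*146 = 18651 - 146/203 = 3786007/203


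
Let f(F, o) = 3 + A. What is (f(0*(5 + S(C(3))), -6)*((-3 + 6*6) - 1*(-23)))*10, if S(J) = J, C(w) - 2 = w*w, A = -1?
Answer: 1120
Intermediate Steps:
C(w) = 2 + w² (C(w) = 2 + w*w = 2 + w²)
f(F, o) = 2 (f(F, o) = 3 - 1 = 2)
(f(0*(5 + S(C(3))), -6)*((-3 + 6*6) - 1*(-23)))*10 = (2*((-3 + 6*6) - 1*(-23)))*10 = (2*((-3 + 36) + 23))*10 = (2*(33 + 23))*10 = (2*56)*10 = 112*10 = 1120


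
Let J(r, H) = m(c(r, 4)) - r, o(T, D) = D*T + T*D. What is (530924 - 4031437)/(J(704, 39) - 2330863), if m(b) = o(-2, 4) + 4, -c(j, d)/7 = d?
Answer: 3500513/2331579 ≈ 1.5013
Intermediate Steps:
o(T, D) = 2*D*T (o(T, D) = D*T + D*T = 2*D*T)
c(j, d) = -7*d
m(b) = -12 (m(b) = 2*4*(-2) + 4 = -16 + 4 = -12)
J(r, H) = -12 - r
(530924 - 4031437)/(J(704, 39) - 2330863) = (530924 - 4031437)/((-12 - 1*704) - 2330863) = -3500513/((-12 - 704) - 2330863) = -3500513/(-716 - 2330863) = -3500513/(-2331579) = -3500513*(-1/2331579) = 3500513/2331579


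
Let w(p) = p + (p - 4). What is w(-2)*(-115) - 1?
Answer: 919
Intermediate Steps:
w(p) = -4 + 2*p (w(p) = p + (-4 + p) = -4 + 2*p)
w(-2)*(-115) - 1 = (-4 + 2*(-2))*(-115) - 1 = (-4 - 4)*(-115) - 1 = -8*(-115) - 1 = 920 - 1 = 919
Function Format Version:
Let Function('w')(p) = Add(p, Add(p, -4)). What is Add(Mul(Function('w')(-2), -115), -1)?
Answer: 919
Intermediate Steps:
Function('w')(p) = Add(-4, Mul(2, p)) (Function('w')(p) = Add(p, Add(-4, p)) = Add(-4, Mul(2, p)))
Add(Mul(Function('w')(-2), -115), -1) = Add(Mul(Add(-4, Mul(2, -2)), -115), -1) = Add(Mul(Add(-4, -4), -115), -1) = Add(Mul(-8, -115), -1) = Add(920, -1) = 919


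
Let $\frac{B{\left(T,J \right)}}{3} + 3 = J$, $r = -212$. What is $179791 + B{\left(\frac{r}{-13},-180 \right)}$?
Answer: $179242$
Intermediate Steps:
$B{\left(T,J \right)} = -9 + 3 J$
$179791 + B{\left(\frac{r}{-13},-180 \right)} = 179791 + \left(-9 + 3 \left(-180\right)\right) = 179791 - 549 = 179242$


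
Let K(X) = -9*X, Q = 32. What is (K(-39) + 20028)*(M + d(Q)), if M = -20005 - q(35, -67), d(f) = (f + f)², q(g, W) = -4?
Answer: -324127995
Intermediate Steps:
d(f) = 4*f² (d(f) = (2*f)² = 4*f²)
M = -20001 (M = -20005 - 1*(-4) = -20005 + 4 = -20001)
(K(-39) + 20028)*(M + d(Q)) = (-9*(-39) + 20028)*(-20001 + 4*32²) = (351 + 20028)*(-20001 + 4*1024) = 20379*(-20001 + 4096) = 20379*(-15905) = -324127995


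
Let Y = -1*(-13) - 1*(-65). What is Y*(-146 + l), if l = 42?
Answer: -8112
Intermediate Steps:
Y = 78 (Y = 13 + 65 = 78)
Y*(-146 + l) = 78*(-146 + 42) = 78*(-104) = -8112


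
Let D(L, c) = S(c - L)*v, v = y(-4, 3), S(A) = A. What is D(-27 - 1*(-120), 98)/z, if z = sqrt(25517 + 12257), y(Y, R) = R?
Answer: 15*sqrt(37774)/37774 ≈ 0.077178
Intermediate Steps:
v = 3
D(L, c) = -3*L + 3*c (D(L, c) = (c - L)*3 = -3*L + 3*c)
z = sqrt(37774) ≈ 194.36
D(-27 - 1*(-120), 98)/z = (-3*(-27 - 1*(-120)) + 3*98)/(sqrt(37774)) = (-3*(-27 + 120) + 294)*(sqrt(37774)/37774) = (-3*93 + 294)*(sqrt(37774)/37774) = (-279 + 294)*(sqrt(37774)/37774) = 15*(sqrt(37774)/37774) = 15*sqrt(37774)/37774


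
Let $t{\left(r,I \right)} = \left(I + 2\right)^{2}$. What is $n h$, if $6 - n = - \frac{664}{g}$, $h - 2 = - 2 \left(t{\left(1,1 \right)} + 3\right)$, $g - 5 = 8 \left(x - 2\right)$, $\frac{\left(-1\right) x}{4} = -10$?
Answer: $- \frac{55396}{309} \approx -179.28$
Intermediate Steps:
$x = 40$ ($x = \left(-4\right) \left(-10\right) = 40$)
$t{\left(r,I \right)} = \left(2 + I\right)^{2}$
$g = 309$ ($g = 5 + 8 \left(40 - 2\right) = 5 + 8 \cdot 38 = 5 + 304 = 309$)
$h = -22$ ($h = 2 - 2 \left(\left(2 + 1\right)^{2} + 3\right) = 2 - 2 \left(3^{2} + 3\right) = 2 - 2 \left(9 + 3\right) = 2 - 24 = -22$)
$n = \frac{2518}{309}$ ($n = 6 - - \frac{664}{309} = 6 + \frac{664}{309} = \frac{2518}{309} \approx 8.1489$)
$n h = \frac{2518}{309} \left(-22\right) = - \frac{55396}{309}$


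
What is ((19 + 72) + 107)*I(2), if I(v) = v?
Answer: 396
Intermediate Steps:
((19 + 72) + 107)*I(2) = ((19 + 72) + 107)*2 = (91 + 107)*2 = 198*2 = 396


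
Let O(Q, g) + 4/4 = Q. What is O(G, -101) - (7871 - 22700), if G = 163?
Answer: 14991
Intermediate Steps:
O(Q, g) = -1 + Q
O(G, -101) - (7871 - 22700) = (-1 + 163) - (7871 - 22700) = 162 - 1*(-14829) = 162 + 14829 = 14991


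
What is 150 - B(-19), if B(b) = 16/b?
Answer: 2866/19 ≈ 150.84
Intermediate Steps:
150 - B(-19) = 150 - 16/(-19) = 150 - 16*(-1)/19 = 150 - 1*(-16/19) = 150 + 16/19 = 2866/19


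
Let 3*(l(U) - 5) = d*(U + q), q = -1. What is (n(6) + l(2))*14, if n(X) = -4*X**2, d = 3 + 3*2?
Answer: -1904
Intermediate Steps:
d = 9 (d = 3 + 6 = 9)
l(U) = 2 + 3*U (l(U) = 5 + (9*(U - 1))/3 = 5 + (9*(-1 + U))/3 = 5 + (-9 + 9*U)/3 = 5 + (-3 + 3*U) = 2 + 3*U)
(n(6) + l(2))*14 = (-4*6**2 + (2 + 3*2))*14 = (-4*36 + (2 + 6))*14 = (-144 + 8)*14 = -136*14 = -1904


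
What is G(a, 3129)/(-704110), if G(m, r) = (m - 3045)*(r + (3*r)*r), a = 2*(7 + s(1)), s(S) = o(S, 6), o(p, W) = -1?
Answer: 44547266358/352055 ≈ 1.2654e+5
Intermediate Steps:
s(S) = -1
a = 12 (a = 2*(7 - 1) = 2*6 = 12)
G(m, r) = (-3045 + m)*(r + 3*r²)
G(a, 3129)/(-704110) = (3129*(-3045 + 12 - 9135*3129 + 3*12*3129))/(-704110) = (3129*(-3045 + 12 - 28583415 + 112644))*(-1/704110) = (3129*(-28473804))*(-1/704110) = -89094532716*(-1/704110) = 44547266358/352055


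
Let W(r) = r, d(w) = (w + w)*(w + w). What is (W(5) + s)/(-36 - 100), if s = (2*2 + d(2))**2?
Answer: -405/136 ≈ -2.9779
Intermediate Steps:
d(w) = 4*w**2 (d(w) = (2*w)*(2*w) = 4*w**2)
s = 400 (s = (2*2 + 4*2**2)**2 = (4 + 4*4)**2 = (4 + 16)**2 = 20**2 = 400)
(W(5) + s)/(-36 - 100) = (5 + 400)/(-36 - 100) = 405/(-136) = 405*(-1/136) = -405/136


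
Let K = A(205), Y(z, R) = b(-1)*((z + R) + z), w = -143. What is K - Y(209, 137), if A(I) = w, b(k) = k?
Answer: 412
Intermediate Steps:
A(I) = -143
Y(z, R) = -R - 2*z (Y(z, R) = -((z + R) + z) = -((R + z) + z) = -(R + 2*z) = -R - 2*z)
K = -143
K - Y(209, 137) = -143 - (-1*137 - 2*209) = -143 - (-137 - 418) = -143 - 1*(-555) = -143 + 555 = 412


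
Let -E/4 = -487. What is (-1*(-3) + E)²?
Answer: 3806401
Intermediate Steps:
E = 1948 (E = -4*(-487) = 1948)
(-1*(-3) + E)² = (-1*(-3) + 1948)² = (3 + 1948)² = 1951² = 3806401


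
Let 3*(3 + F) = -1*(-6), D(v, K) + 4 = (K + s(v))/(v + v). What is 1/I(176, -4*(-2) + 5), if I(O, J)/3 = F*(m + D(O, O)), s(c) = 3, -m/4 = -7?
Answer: -352/25881 ≈ -0.013601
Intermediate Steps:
m = 28 (m = -4*(-7) = 28)
D(v, K) = -4 + (3 + K)/(2*v) (D(v, K) = -4 + (K + 3)/(v + v) = -4 + (3 + K)/((2*v)) = -4 + (3 + K)*(1/(2*v)) = -4 + (3 + K)/(2*v))
F = -1 (F = -3 + (-1*(-6))/3 = -3 + (1/3)*6 = -3 + 2 = -1)
I(O, J) = -84 - 3*(3 - 7*O)/(2*O) (I(O, J) = 3*(-(28 + (3 + O - 8*O)/(2*O))) = 3*(-(28 + (3 - 7*O)/(2*O))) = 3*(-28 - (3 - 7*O)/(2*O)) = -84 - 3*(3 - 7*O)/(2*O))
1/I(176, -4*(-2) + 5) = 1/((3/2)*(-3 - 49*176)/176) = 1/((3/2)*(1/176)*(-3 - 8624)) = 1/((3/2)*(1/176)*(-8627)) = 1/(-25881/352) = -352/25881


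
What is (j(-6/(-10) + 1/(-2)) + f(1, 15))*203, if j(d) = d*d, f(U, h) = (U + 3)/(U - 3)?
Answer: -40397/100 ≈ -403.97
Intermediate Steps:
f(U, h) = (3 + U)/(-3 + U)
j(d) = d**2
(j(-6/(-10) + 1/(-2)) + f(1, 15))*203 = ((-6/(-10) + 1/(-2))**2 + (3 + 1)/(-3 + 1))*203 = ((-6*(-1/10) + 1*(-1/2))**2 + 4/(-2))*203 = ((3/5 - 1/2)**2 - 1/2*4)*203 = ((1/10)**2 - 2)*203 = (1/100 - 2)*203 = -199/100*203 = -40397/100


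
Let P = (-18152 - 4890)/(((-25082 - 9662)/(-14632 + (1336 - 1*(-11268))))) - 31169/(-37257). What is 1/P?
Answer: -161807151/217488246812 ≈ -0.00074398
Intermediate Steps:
P = -217488246812/161807151 (P = -23042/((-34744/(-14632 + (1336 + 11268)))) - 31169*(-1/37257) = -23042/((-34744/(-14632 + 12604))) + 31169/37257 = -23042/((-34744/(-2028))) + 31169/37257 = -23042/((-34744*(-1/2028))) + 31169/37257 = -23042/8686/507 + 31169/37257 = -23042*507/8686 + 31169/37257 = -5841147/4343 + 31169/37257 = -217488246812/161807151 ≈ -1344.1)
1/P = 1/(-217488246812/161807151) = -161807151/217488246812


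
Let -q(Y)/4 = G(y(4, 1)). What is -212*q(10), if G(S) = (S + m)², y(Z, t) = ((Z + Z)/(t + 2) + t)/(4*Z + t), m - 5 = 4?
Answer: 187323200/2601 ≈ 72020.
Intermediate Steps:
m = 9 (m = 5 + 4 = 9)
y(Z, t) = (t + 2*Z/(2 + t))/(t + 4*Z) (y(Z, t) = ((2*Z)/(2 + t) + t)/(t + 4*Z) = (2*Z/(2 + t) + t)/(t + 4*Z) = (t + 2*Z/(2 + t))/(t + 4*Z))
G(S) = (9 + S)² (G(S) = (S + 9)² = (9 + S)²)
q(Y) = -883600/2601 (q(Y) = -4*(9 + (1² + 2*4 + 2*1)/(1² + 2*1 + 8*4 + 4*4*1))² = -4*(9 + (1 + 8 + 2)/(1 + 2 + 32 + 16))² = -4*(9 + 11/51)² = -4*(470/51)² = -4*220900/2601 = -883600/2601)
-212*q(10) = -212*(-883600/2601) = 187323200/2601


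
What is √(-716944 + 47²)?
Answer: 3*I*√79415 ≈ 845.42*I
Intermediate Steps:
√(-716944 + 47²) = √(-716944 + 2209) = √(-714735) = 3*I*√79415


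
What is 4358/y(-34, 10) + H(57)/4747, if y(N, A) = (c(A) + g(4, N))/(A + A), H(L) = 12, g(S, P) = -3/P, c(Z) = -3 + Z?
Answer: 14067452572/1144027 ≈ 12296.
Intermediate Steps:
y(N, A) = (-3 + A - 3/N)/(2*A) (y(N, A) = ((-3 + A) - 3/N)/(A + A) = (-3 + A - 3/N)/((2*A)) = (-3 + A - 3/N)*(1/(2*A)) = (-3 + A - 3/N)/(2*A))
4358/y(-34, 10) + H(57)/4747 = 4358/(((½)*(-3 - 1*(-34)*(3 - 1*10))/(10*(-34)))) + 12/4747 = 4358/(((½)*(⅒)*(-1/34)*(-3 - 1*(-34)*(3 - 10)))) + 12*(1/4747) = 4358/(((½)*(⅒)*(-1/34)*(-3 - 1*(-34)*(-7)))) + 12/4747 = 4358/(((½)*(⅒)*(-1/34)*(-3 - 238))) + 12/4747 = 4358/(((½)*(⅒)*(-1/34)*(-241))) + 12/4747 = 4358/(241/680) + 12/4747 = 4358*(680/241) + 12/4747 = 2963440/241 + 12/4747 = 14067452572/1144027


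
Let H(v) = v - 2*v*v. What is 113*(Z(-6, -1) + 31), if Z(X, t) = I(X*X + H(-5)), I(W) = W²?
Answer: 44296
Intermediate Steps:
H(v) = v - 2*v²
Z(X, t) = (-55 + X²)² (Z(X, t) = (X*X - 5*(1 - 2*(-5)))² = (X² - 5*(1 + 10))² = (X² - 5*11)² = (X² - 55)² = (-55 + X²)²)
113*(Z(-6, -1) + 31) = 113*((-55 + (-6)²)² + 31) = 113*((-55 + 36)² + 31) = 113*((-19)² + 31) = 113*(361 + 31) = 113*392 = 44296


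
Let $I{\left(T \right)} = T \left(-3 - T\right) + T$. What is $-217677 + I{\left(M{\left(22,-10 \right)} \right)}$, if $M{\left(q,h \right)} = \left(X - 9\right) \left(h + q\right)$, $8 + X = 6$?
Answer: $-234837$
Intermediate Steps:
$X = -2$ ($X = -8 + 6 = -2$)
$M{\left(q,h \right)} = - 11 h - 11 q$ ($M{\left(q,h \right)} = \left(-2 - 9\right) \left(h + q\right) = - 11 \left(h + q\right) = - 11 h - 11 q$)
$I{\left(T \right)} = T + T \left(-3 - T\right)$
$-217677 + I{\left(M{\left(22,-10 \right)} \right)} = -217677 - \left(\left(-11\right) \left(-10\right) - 242\right) \left(2 - 132\right) = -217677 - \left(110 - 242\right) \left(2 + \left(110 - 242\right)\right) = -217677 - - 132 \left(2 - 132\right) = -217677 - \left(-132\right) \left(-130\right) = -217677 - 17160 = -234837$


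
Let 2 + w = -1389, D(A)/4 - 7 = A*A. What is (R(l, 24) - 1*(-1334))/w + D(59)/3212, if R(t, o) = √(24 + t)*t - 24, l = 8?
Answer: 3799878/1116973 - 32*√2/1391 ≈ 3.3694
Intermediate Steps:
D(A) = 28 + 4*A² (D(A) = 28 + 4*(A*A) = 28 + 4*A²)
w = -1391 (w = -2 - 1389 = -1391)
R(t, o) = -24 + t*√(24 + t) (R(t, o) = t*√(24 + t) - 24 = -24 + t*√(24 + t))
(R(l, 24) - 1*(-1334))/w + D(59)/3212 = ((-24 + 8*√(24 + 8)) - 1*(-1334))/(-1391) + (28 + 4*59²)/3212 = ((-24 + 8*√32) + 1334)*(-1/1391) + (28 + 4*3481)*(1/3212) = ((-24 + 8*(4*√2)) + 1334)*(-1/1391) + (28 + 13924)*(1/3212) = ((-24 + 32*√2) + 1334)*(-1/1391) + 13952*(1/3212) = (1310 + 32*√2)*(-1/1391) + 3488/803 = (-1310/1391 - 32*√2/1391) + 3488/803 = 3799878/1116973 - 32*√2/1391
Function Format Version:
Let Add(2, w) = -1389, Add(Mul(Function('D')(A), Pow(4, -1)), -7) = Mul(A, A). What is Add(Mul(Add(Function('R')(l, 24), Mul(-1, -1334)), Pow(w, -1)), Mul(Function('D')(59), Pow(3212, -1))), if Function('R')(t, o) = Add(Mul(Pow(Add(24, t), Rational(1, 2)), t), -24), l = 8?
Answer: Add(Rational(3799878, 1116973), Mul(Rational(-32, 1391), Pow(2, Rational(1, 2)))) ≈ 3.3694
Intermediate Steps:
Function('D')(A) = Add(28, Mul(4, Pow(A, 2))) (Function('D')(A) = Add(28, Mul(4, Mul(A, A))) = Add(28, Mul(4, Pow(A, 2))))
w = -1391 (w = Add(-2, -1389) = -1391)
Function('R')(t, o) = Add(-24, Mul(t, Pow(Add(24, t), Rational(1, 2)))) (Function('R')(t, o) = Add(Mul(t, Pow(Add(24, t), Rational(1, 2))), -24) = Add(-24, Mul(t, Pow(Add(24, t), Rational(1, 2)))))
Add(Mul(Add(Function('R')(l, 24), Mul(-1, -1334)), Pow(w, -1)), Mul(Function('D')(59), Pow(3212, -1))) = Add(Mul(Add(Add(-24, Mul(8, Pow(Add(24, 8), Rational(1, 2)))), Mul(-1, -1334)), Pow(-1391, -1)), Mul(Add(28, Mul(4, Pow(59, 2))), Pow(3212, -1))) = Add(Mul(Add(Add(-24, Mul(8, Pow(32, Rational(1, 2)))), 1334), Rational(-1, 1391)), Mul(Add(28, Mul(4, 3481)), Rational(1, 3212))) = Add(Mul(Add(Add(-24, Mul(8, Mul(4, Pow(2, Rational(1, 2))))), 1334), Rational(-1, 1391)), Mul(Add(28, 13924), Rational(1, 3212))) = Add(Mul(Add(Add(-24, Mul(32, Pow(2, Rational(1, 2)))), 1334), Rational(-1, 1391)), Mul(13952, Rational(1, 3212))) = Add(Mul(Add(1310, Mul(32, Pow(2, Rational(1, 2)))), Rational(-1, 1391)), Rational(3488, 803)) = Add(Add(Rational(-1310, 1391), Mul(Rational(-32, 1391), Pow(2, Rational(1, 2)))), Rational(3488, 803)) = Add(Rational(3799878, 1116973), Mul(Rational(-32, 1391), Pow(2, Rational(1, 2))))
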